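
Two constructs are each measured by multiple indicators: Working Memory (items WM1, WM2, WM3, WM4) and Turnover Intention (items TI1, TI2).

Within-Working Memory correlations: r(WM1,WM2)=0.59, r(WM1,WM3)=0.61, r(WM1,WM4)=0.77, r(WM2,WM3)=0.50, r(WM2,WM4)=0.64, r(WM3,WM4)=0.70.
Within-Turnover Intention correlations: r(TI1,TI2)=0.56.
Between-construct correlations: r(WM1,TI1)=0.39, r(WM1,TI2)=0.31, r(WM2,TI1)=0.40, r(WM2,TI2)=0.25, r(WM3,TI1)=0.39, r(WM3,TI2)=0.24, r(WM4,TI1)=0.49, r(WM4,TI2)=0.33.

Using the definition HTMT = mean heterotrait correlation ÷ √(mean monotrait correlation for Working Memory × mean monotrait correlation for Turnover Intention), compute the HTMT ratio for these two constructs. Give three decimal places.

Mean heterotrait r = 2.80/8 = 0.3500.
Mean within-WM = 3.81/6 = 0.6350; mean within-TI = 0.56/1 = 0.5600.
Geometric mean = √(0.6350 × 0.5600) = 0.5963.
HTMT = 0.3500 / 0.5963 = 0.587.

0.587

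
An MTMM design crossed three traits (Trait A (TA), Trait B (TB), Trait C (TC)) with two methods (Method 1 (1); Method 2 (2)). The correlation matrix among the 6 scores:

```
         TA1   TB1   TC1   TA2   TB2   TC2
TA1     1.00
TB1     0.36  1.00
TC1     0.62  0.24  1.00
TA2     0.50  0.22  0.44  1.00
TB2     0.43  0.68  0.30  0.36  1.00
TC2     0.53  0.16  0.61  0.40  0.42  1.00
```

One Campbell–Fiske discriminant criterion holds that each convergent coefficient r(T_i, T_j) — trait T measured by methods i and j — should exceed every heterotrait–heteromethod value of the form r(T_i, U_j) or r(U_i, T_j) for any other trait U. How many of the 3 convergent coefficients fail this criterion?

Convergent coefficients and their comparison sets:
TA (methods 1·2): 0.50 vs {0.43, 0.22, 0.53, 0.44} → fail.
TB (methods 1·2): 0.68 vs {0.22, 0.43, 0.16, 0.30} → pass.
TC (methods 1·2): 0.61 vs {0.44, 0.53, 0.30, 0.16} → pass.
1 of 3 fail.

1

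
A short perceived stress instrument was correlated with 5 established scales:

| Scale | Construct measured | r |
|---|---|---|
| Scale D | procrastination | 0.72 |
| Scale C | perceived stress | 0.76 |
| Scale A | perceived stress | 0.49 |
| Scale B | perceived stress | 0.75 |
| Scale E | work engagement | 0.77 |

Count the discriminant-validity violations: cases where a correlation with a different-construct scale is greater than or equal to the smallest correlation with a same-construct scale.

2

Convergent (same construct = perceived stress): Scale C, Scale A, Scale B.
Smallest convergent = 0.49. Discriminant values: 0.72, 0.77; count ≥ 0.49 → 2.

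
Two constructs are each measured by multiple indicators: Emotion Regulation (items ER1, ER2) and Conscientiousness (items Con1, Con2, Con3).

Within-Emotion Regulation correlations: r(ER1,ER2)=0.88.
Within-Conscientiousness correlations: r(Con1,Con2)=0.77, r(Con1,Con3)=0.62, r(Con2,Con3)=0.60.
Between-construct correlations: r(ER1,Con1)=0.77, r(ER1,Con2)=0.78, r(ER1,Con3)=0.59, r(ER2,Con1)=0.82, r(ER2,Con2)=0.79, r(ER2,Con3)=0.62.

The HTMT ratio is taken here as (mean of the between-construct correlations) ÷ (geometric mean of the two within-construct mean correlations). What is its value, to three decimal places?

0.953

Between-construct mean = 4.37/6 = 0.7283.
Mean within-ER = 0.88/1 = 0.8800; mean within-Con = 1.99/3 = 0.6633.
Geometric mean = √(0.8800 × 0.6633) = 0.7640.
HTMT = 0.7283 / 0.7640 = 0.953.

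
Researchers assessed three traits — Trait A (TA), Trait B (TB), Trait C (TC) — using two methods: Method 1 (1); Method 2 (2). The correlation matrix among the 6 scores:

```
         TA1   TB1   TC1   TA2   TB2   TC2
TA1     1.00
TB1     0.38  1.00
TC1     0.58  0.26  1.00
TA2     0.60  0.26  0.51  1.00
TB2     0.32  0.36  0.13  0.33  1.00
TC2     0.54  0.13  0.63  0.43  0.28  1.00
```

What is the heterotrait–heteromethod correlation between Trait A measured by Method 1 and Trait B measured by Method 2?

0.32

Different traits and methods: r(TA1, TB2) = 0.32.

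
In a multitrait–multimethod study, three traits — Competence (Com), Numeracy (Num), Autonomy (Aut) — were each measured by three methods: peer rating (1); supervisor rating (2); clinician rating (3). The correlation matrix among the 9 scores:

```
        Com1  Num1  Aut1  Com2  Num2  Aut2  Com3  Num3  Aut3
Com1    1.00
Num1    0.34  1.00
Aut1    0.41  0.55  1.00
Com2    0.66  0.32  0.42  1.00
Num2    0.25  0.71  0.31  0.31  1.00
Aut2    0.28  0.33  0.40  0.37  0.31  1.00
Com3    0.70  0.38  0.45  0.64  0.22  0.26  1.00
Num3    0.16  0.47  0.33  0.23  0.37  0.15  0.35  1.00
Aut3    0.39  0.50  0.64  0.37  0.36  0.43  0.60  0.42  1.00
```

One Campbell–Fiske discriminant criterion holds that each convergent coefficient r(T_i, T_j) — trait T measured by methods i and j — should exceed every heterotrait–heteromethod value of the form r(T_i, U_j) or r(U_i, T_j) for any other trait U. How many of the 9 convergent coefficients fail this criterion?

Each convergent coefficient versus the relevant comparison correlations:
Com (methods 1·2): 0.66 vs {0.25, 0.32, 0.28, 0.42} → pass.
Com (methods 1·3): 0.70 vs {0.16, 0.38, 0.39, 0.45} → pass.
Com (methods 2·3): 0.64 vs {0.23, 0.22, 0.37, 0.26} → pass.
Num (methods 1·2): 0.71 vs {0.32, 0.25, 0.33, 0.31} → pass.
Num (methods 1·3): 0.47 vs {0.38, 0.16, 0.50, 0.33} → fail.
Num (methods 2·3): 0.37 vs {0.22, 0.23, 0.36, 0.15} → pass.
Aut (methods 1·2): 0.40 vs {0.42, 0.28, 0.31, 0.33} → fail.
Aut (methods 1·3): 0.64 vs {0.45, 0.39, 0.33, 0.50} → pass.
Aut (methods 2·3): 0.43 vs {0.26, 0.37, 0.15, 0.36} → pass.
2 of 9 fail.

2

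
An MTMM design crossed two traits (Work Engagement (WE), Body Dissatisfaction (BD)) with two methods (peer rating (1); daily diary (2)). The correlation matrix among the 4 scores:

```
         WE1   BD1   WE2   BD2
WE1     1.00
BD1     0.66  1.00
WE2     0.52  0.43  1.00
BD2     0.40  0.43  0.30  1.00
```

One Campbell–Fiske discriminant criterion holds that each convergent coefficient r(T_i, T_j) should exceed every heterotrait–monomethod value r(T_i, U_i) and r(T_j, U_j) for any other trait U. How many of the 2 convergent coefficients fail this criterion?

2

Each convergent coefficient versus the relevant comparison correlations:
WE (methods 1·2): 0.52 vs {0.66, 0.30} → fail.
BD (methods 1·2): 0.43 vs {0.66, 0.30} → fail.
2 of 2 fail.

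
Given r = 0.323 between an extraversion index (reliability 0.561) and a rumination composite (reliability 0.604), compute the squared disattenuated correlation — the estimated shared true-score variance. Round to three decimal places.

0.308

Disattenuated r = 0.323 / √(0.561 × 0.604) = 0.323 / 0.5821 = 0.5549.
Shared true-score variance = 0.5549² = 0.3079 ≈ 0.308.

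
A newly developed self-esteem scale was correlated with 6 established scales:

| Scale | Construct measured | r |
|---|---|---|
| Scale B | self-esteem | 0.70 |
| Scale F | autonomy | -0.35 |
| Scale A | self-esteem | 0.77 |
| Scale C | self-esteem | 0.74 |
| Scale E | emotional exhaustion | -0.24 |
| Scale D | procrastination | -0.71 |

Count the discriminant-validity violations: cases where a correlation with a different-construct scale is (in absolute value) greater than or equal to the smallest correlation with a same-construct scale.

Convergent (same construct = self-esteem): Scale B, Scale A, Scale C.
Smallest convergent = 0.70. Discriminant |r|: 0.35, 0.24, 0.71; count ≥ 0.70 → 1.

1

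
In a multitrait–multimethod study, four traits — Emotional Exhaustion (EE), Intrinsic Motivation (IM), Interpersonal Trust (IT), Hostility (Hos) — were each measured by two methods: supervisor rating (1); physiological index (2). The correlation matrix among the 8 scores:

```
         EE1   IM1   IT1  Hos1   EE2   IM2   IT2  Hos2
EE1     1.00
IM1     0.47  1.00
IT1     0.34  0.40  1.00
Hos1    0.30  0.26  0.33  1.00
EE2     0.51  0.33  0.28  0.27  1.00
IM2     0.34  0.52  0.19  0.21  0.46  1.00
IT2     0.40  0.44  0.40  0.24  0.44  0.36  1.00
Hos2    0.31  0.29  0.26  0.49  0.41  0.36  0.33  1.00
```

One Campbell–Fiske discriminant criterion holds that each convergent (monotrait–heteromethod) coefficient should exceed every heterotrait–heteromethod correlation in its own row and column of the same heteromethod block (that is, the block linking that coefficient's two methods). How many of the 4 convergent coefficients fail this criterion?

1

Checking each validity diagonal entry against its comparison values:
EE (methods 1·2): 0.51 vs {0.34, 0.33, 0.40, 0.28, 0.31, 0.27} → pass.
IM (methods 1·2): 0.52 vs {0.33, 0.34, 0.44, 0.19, 0.29, 0.21} → pass.
IT (methods 1·2): 0.40 vs {0.28, 0.40, 0.19, 0.44, 0.26, 0.24} → fail.
Hos (methods 1·2): 0.49 vs {0.27, 0.31, 0.21, 0.29, 0.24, 0.26} → pass.
1 of 4 fail.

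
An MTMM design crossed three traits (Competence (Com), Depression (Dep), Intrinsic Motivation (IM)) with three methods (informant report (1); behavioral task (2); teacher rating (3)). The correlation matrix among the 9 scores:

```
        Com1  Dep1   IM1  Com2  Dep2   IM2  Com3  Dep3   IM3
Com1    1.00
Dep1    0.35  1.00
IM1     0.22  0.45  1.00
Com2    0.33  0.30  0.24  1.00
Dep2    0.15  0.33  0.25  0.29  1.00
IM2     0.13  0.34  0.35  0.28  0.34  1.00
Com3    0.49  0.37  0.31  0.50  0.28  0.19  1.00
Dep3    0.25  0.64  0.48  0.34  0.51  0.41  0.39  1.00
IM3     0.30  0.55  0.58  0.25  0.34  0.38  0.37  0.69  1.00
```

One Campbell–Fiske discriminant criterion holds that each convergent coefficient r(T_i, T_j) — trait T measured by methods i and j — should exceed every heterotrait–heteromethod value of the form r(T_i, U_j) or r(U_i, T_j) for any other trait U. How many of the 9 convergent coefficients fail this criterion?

2

Checking each validity diagonal entry against its comparison values:
Com (methods 1·2): 0.33 vs {0.15, 0.30, 0.13, 0.24} → pass.
Com (methods 1·3): 0.49 vs {0.25, 0.37, 0.30, 0.31} → pass.
Com (methods 2·3): 0.50 vs {0.34, 0.28, 0.25, 0.19} → pass.
Dep (methods 1·2): 0.33 vs {0.30, 0.15, 0.34, 0.25} → fail.
Dep (methods 1·3): 0.64 vs {0.37, 0.25, 0.55, 0.48} → pass.
Dep (methods 2·3): 0.51 vs {0.28, 0.34, 0.34, 0.41} → pass.
IM (methods 1·2): 0.35 vs {0.24, 0.13, 0.25, 0.34} → pass.
IM (methods 1·3): 0.58 vs {0.31, 0.30, 0.48, 0.55} → pass.
IM (methods 2·3): 0.38 vs {0.19, 0.25, 0.41, 0.34} → fail.
2 of 9 fail.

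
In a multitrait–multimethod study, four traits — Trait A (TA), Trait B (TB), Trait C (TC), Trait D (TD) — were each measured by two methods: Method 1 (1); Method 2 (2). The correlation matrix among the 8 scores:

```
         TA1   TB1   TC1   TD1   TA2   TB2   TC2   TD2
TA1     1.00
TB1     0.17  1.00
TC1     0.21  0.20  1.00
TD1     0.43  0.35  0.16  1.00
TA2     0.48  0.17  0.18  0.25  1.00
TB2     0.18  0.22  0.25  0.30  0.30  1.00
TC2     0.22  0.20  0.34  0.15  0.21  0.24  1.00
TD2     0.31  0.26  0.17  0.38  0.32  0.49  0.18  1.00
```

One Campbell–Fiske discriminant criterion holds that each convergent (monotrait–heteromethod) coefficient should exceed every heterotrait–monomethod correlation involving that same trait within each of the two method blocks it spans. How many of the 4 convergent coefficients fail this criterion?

2

Each convergent coefficient versus the relevant comparison correlations:
TA (methods 1·2): 0.48 vs {0.17, 0.30, 0.21, 0.21, 0.43, 0.32} → pass.
TB (methods 1·2): 0.22 vs {0.17, 0.30, 0.20, 0.24, 0.35, 0.49} → fail.
TC (methods 1·2): 0.34 vs {0.21, 0.21, 0.20, 0.24, 0.16, 0.18} → pass.
TD (methods 1·2): 0.38 vs {0.43, 0.32, 0.35, 0.49, 0.16, 0.18} → fail.
2 of 4 fail.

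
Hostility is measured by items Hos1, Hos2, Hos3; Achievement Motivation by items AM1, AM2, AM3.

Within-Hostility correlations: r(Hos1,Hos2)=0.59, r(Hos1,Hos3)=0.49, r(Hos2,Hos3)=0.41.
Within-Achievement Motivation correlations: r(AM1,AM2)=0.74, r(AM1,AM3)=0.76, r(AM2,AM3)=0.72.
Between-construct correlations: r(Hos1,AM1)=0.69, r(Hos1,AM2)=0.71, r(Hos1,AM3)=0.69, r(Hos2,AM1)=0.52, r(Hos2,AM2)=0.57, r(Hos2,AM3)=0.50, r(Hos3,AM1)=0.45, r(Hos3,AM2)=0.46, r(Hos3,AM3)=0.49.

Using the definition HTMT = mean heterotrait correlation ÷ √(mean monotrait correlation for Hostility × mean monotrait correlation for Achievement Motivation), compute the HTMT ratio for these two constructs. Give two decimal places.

Mean heterotrait r = 5.08/9 = 0.5644.
Mean within-Hos = 1.49/3 = 0.4967; mean within-AM = 2.22/3 = 0.7400.
Geometric mean = √(0.4967 × 0.7400) = 0.6063.
HTMT = 0.5644 / 0.6063 = 0.93.

0.93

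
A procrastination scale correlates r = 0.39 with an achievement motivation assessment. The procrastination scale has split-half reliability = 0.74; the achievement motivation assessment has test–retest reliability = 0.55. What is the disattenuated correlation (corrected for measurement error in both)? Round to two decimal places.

r_true = r_obs / √(r_xx · r_yy) = 0.39 / √(0.74 × 0.55) = 0.39 / √0.4070 = 0.39 / 0.6380 ≈ 0.61.

0.61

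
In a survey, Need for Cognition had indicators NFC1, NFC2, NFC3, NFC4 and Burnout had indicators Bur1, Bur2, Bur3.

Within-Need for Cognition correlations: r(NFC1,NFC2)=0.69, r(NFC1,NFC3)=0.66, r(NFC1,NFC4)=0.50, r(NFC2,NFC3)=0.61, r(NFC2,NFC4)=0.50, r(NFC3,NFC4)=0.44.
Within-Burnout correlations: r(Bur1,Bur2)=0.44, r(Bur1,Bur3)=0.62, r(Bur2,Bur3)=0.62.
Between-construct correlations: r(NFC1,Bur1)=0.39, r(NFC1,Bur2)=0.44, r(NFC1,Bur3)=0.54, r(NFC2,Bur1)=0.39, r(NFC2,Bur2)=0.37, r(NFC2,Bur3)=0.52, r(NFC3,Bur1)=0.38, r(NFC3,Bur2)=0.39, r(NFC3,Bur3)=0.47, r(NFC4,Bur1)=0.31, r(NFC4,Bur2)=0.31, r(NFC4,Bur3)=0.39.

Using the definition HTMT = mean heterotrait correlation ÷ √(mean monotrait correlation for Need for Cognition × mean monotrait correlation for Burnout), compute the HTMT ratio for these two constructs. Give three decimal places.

0.725

Between-construct mean = 4.90/12 = 0.4083.
Mean within-NFC = 3.40/6 = 0.5667; mean within-Bur = 1.68/3 = 0.5600.
Geometric mean = √(0.5667 × 0.5600) = 0.5633.
HTMT = 0.4083 / 0.5633 = 0.725.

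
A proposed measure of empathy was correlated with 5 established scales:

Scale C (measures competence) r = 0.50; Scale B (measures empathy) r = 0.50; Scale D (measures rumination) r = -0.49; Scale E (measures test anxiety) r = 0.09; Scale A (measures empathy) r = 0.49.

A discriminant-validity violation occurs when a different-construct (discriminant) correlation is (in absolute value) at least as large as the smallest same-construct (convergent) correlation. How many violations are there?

Convergent (same construct = empathy): Scale B, Scale A.
Smallest convergent = 0.49. Discriminant |r|: 0.50, 0.49, 0.09; count ≥ 0.49 → 2.

2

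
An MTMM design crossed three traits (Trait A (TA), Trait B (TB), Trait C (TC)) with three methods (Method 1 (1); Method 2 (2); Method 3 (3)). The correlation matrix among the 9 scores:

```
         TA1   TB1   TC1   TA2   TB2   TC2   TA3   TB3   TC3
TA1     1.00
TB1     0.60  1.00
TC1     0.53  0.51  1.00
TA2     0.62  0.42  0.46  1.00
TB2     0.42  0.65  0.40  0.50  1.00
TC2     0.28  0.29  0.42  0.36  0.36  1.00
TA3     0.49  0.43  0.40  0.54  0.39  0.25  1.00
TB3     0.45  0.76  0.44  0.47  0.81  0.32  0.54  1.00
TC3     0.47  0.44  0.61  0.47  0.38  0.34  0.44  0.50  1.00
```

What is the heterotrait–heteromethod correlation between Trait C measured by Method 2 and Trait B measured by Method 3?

0.32

Different traits and methods: r(TC2, TB3) = 0.32.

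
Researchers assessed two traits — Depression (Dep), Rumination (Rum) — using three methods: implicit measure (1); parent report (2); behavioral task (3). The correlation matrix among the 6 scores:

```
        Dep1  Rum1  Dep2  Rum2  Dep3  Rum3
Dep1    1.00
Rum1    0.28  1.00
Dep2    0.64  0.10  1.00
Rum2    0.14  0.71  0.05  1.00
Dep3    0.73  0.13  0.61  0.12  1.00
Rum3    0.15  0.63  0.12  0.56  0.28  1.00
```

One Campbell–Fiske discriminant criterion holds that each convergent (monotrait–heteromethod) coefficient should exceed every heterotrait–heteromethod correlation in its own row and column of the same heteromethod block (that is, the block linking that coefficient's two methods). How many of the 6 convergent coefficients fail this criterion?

0

Convergent coefficients and their comparison sets:
Dep (methods 1·2): 0.64 vs {0.14, 0.10} → pass.
Dep (methods 1·3): 0.73 vs {0.15, 0.13} → pass.
Dep (methods 2·3): 0.61 vs {0.12, 0.12} → pass.
Rum (methods 1·2): 0.71 vs {0.10, 0.14} → pass.
Rum (methods 1·3): 0.63 vs {0.13, 0.15} → pass.
Rum (methods 2·3): 0.56 vs {0.12, 0.12} → pass.
0 of 6 fail.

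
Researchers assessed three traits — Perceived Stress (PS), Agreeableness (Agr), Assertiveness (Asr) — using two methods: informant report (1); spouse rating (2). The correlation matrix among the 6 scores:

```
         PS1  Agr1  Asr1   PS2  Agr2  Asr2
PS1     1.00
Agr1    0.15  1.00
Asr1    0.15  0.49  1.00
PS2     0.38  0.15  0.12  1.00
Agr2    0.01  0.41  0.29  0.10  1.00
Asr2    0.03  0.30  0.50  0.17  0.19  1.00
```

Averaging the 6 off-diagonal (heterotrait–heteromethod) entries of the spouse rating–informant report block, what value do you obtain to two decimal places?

HTHM values (method 2 × method 1): 0.15, 0.12, 0.01, 0.29, 0.03, 0.30; mean = 0.90/6 = 0.15.

0.15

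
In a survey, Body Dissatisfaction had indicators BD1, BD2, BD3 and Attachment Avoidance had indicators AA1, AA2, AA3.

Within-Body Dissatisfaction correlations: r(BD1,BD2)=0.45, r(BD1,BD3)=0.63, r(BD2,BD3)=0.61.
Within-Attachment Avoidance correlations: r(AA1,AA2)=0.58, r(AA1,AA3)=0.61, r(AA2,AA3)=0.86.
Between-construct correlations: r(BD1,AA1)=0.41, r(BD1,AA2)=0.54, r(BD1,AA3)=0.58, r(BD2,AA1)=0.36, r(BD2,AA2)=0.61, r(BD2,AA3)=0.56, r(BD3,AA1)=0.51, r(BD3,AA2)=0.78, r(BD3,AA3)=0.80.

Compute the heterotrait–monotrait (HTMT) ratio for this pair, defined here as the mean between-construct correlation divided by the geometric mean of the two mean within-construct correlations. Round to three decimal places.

Mean between = 5.15/9 = 0.5722.
Mean within-BD = 1.69/3 = 0.5633; mean within-AA = 2.05/3 = 0.6833.
Geometric mean = √(0.5633 × 0.6833) = 0.6204.
HTMT = 0.5722 / 0.6204 = 0.922.

0.922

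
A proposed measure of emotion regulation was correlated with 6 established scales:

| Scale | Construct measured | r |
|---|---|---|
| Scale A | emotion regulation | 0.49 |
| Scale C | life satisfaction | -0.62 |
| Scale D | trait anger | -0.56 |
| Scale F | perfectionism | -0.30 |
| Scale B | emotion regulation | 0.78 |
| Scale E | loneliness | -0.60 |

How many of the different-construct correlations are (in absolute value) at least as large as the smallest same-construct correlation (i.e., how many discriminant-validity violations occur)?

Convergent (same construct = emotion regulation): Scale A, Scale B.
Smallest convergent = 0.49. Discriminant |r|: 0.62, 0.56, 0.30, 0.60; count ≥ 0.49 → 3.

3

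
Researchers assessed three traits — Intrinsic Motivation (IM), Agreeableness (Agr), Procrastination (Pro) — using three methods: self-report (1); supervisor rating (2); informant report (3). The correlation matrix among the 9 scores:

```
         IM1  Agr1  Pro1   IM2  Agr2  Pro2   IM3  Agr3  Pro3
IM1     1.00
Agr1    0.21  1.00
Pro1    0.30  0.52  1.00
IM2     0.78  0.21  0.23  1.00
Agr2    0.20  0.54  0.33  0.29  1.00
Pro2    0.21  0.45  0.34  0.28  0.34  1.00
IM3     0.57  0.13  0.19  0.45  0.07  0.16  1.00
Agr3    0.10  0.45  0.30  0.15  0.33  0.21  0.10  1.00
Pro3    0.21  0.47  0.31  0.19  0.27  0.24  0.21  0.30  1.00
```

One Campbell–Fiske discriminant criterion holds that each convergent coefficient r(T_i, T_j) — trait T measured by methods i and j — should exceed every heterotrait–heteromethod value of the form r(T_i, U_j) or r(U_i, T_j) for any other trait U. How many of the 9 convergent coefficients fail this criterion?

Checking each validity diagonal entry against its comparison values:
IM (methods 1·2): 0.78 vs {0.20, 0.21, 0.21, 0.23} → pass.
IM (methods 1·3): 0.57 vs {0.10, 0.13, 0.21, 0.19} → pass.
IM (methods 2·3): 0.45 vs {0.15, 0.07, 0.19, 0.16} → pass.
Agr (methods 1·2): 0.54 vs {0.21, 0.20, 0.45, 0.33} → pass.
Agr (methods 1·3): 0.45 vs {0.13, 0.10, 0.47, 0.30} → fail.
Agr (methods 2·3): 0.33 vs {0.07, 0.15, 0.27, 0.21} → pass.
Pro (methods 1·2): 0.34 vs {0.23, 0.21, 0.33, 0.45} → fail.
Pro (methods 1·3): 0.31 vs {0.19, 0.21, 0.30, 0.47} → fail.
Pro (methods 2·3): 0.24 vs {0.16, 0.19, 0.21, 0.27} → fail.
4 of 9 fail.

4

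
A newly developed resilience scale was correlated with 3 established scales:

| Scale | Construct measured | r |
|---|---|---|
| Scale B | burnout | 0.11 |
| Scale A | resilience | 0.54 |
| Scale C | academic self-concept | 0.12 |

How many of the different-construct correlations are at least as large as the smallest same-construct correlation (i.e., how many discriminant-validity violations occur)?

Convergent (same construct = resilience): Scale A.
Smallest convergent = 0.54. Discriminant values: 0.11, 0.12; count ≥ 0.54 → 0.

0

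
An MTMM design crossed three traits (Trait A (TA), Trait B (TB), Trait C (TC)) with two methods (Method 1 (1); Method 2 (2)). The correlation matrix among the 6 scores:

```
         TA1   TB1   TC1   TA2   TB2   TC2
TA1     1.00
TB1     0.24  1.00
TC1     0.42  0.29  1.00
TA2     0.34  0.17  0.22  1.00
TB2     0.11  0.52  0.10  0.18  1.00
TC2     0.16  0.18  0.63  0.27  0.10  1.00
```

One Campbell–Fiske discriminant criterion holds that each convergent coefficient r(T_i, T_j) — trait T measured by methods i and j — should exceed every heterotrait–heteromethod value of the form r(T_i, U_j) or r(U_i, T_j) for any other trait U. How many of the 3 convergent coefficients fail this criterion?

Checking each validity diagonal entry against its comparison values:
TA (methods 1·2): 0.34 vs {0.11, 0.17, 0.16, 0.22} → pass.
TB (methods 1·2): 0.52 vs {0.17, 0.11, 0.18, 0.10} → pass.
TC (methods 1·2): 0.63 vs {0.22, 0.16, 0.10, 0.18} → pass.
0 of 3 fail.

0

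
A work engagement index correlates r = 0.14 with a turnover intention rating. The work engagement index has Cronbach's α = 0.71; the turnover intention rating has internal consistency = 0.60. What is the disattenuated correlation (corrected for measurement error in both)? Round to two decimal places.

r_true = r_obs / √(r_xx · r_yy) = 0.14 / √(0.71 × 0.60) = 0.14 / √0.4260 = 0.14 / 0.6527 ≈ 0.21.

0.21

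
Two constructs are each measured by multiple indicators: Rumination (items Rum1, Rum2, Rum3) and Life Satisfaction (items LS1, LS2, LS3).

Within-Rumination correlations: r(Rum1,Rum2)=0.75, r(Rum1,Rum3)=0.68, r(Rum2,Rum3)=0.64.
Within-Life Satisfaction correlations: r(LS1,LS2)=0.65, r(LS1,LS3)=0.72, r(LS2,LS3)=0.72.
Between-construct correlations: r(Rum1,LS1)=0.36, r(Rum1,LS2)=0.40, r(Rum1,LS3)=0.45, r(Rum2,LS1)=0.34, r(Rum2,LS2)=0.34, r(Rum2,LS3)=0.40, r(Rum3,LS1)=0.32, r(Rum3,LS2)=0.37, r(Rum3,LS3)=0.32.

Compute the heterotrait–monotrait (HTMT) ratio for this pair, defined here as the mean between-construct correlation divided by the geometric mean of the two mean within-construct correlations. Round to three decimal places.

Mean between = 3.30/9 = 0.3667.
Mean within-Rum = 2.07/3 = 0.6900; mean within-LS = 2.09/3 = 0.6967.
Geometric mean = √(0.6900 × 0.6967) = 0.6933.
HTMT = 0.3667 / 0.6933 = 0.529.

0.529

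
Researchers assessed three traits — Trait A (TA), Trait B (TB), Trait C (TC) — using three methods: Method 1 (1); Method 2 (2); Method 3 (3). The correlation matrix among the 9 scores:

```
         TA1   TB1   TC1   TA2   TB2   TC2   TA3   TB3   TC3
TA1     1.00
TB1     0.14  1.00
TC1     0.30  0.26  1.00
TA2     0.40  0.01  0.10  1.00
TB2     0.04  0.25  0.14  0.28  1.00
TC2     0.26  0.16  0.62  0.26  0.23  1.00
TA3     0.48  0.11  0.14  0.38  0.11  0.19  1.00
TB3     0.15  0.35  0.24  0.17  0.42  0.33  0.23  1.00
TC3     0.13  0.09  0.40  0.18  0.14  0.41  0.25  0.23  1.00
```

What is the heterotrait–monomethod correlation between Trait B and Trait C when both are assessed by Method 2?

Different traits, same method: r(TB2, TC2) = 0.23.

0.23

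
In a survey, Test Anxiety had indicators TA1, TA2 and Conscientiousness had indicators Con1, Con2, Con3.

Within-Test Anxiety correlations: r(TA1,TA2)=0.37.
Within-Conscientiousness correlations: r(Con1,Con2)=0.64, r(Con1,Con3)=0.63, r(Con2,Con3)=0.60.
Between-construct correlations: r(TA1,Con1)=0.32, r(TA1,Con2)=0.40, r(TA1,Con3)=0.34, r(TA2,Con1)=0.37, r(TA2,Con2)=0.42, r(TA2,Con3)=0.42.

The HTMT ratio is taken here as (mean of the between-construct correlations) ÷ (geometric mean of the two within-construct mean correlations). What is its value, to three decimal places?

0.788

Mean between = 2.27/6 = 0.3783.
Mean within-TA = 0.37/1 = 0.3700; mean within-Con = 1.87/3 = 0.6233.
Geometric mean = √(0.3700 × 0.6233) = 0.4802.
HTMT = 0.3783 / 0.4802 = 0.788.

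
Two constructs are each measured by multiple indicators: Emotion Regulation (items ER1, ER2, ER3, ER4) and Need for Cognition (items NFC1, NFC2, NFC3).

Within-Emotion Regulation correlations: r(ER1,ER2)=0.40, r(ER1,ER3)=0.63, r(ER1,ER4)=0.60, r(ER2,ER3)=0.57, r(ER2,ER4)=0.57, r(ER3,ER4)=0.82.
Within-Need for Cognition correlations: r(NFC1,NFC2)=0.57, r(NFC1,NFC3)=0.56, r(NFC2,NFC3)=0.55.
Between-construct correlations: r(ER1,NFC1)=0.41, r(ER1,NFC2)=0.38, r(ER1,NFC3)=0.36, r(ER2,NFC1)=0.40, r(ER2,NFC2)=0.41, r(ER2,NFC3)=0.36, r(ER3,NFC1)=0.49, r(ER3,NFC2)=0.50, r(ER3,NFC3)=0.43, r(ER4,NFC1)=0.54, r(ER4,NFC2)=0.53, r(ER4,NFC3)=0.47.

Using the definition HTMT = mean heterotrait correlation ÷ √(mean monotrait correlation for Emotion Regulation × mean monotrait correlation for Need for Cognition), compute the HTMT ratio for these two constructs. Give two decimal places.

0.76

Mean between = 5.28/12 = 0.4400.
Mean within-ER = 3.59/6 = 0.5983; mean within-NFC = 1.68/3 = 0.5600.
Geometric mean = √(0.5983 × 0.5600) = 0.5788.
HTMT = 0.4400 / 0.5788 = 0.76.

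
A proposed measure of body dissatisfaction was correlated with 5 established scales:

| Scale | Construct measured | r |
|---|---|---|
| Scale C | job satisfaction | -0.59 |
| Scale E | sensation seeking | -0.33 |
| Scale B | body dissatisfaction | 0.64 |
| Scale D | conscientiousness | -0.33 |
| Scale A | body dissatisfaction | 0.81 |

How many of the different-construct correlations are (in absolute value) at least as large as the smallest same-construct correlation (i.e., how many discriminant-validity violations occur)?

Convergent (same construct = body dissatisfaction): Scale B, Scale A.
Smallest convergent = 0.64. Discriminant |r|: 0.59, 0.33, 0.33; count ≥ 0.64 → 0.

0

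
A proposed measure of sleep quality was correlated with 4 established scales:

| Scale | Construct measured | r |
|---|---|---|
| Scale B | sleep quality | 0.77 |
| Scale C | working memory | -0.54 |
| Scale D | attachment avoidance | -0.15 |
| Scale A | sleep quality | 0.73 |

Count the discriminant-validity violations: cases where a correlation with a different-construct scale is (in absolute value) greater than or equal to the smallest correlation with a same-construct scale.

0

Convergent (same construct = sleep quality): Scale B, Scale A.
Smallest convergent = 0.73. Discriminant |r|: 0.54, 0.15; count ≥ 0.73 → 0.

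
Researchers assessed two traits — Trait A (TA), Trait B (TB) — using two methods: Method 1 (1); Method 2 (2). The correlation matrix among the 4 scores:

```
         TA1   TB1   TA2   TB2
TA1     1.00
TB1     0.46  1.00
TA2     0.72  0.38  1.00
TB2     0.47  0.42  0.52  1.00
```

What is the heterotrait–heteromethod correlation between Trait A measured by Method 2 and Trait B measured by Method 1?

0.38

Different traits and methods: r(TA2, TB1) = 0.38.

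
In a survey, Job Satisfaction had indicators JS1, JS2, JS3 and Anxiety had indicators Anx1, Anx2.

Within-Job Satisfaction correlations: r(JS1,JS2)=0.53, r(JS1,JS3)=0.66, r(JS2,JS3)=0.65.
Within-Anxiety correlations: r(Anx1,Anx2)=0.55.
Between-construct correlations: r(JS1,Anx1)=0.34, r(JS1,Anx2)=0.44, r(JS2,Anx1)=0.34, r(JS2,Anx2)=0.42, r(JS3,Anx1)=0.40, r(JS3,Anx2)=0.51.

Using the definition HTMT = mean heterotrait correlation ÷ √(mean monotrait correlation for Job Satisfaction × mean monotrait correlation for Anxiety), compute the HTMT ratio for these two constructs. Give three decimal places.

Mean between = 2.45/6 = 0.4083.
Mean within-JS = 1.84/3 = 0.6133; mean within-Anx = 0.55/1 = 0.5500.
Geometric mean = √(0.6133 × 0.5500) = 0.5808.
HTMT = 0.4083 / 0.5808 = 0.703.

0.703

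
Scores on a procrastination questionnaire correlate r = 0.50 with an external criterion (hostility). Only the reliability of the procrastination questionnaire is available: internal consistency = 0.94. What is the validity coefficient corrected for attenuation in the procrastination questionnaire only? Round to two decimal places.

0.52

Single correction: r_c = r_obs / √r_xx = 0.50 / √0.94 = 0.50 / 0.9695 ≈ 0.52.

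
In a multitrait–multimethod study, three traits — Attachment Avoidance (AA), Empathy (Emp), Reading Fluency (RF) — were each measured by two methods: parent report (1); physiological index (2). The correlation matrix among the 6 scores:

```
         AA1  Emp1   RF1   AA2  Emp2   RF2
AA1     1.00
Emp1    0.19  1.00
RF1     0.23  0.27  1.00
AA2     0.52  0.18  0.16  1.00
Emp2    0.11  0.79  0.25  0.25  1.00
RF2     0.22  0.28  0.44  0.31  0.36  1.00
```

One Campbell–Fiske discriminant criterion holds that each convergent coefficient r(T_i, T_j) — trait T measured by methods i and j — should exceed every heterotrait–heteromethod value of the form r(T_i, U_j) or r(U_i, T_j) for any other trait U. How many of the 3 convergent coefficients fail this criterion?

0

Checking each validity diagonal entry against its comparison values:
AA (methods 1·2): 0.52 vs {0.11, 0.18, 0.22, 0.16} → pass.
Emp (methods 1·2): 0.79 vs {0.18, 0.11, 0.28, 0.25} → pass.
RF (methods 1·2): 0.44 vs {0.16, 0.22, 0.25, 0.28} → pass.
0 of 3 fail.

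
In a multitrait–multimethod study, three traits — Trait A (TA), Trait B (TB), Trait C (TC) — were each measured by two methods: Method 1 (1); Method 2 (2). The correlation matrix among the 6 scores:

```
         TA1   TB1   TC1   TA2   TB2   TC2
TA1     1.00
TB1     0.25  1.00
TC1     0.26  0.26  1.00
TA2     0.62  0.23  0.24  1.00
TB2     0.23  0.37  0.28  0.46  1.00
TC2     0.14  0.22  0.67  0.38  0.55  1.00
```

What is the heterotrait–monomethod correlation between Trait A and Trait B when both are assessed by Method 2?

0.46

Different traits, same method: r(TA2, TB2) = 0.46.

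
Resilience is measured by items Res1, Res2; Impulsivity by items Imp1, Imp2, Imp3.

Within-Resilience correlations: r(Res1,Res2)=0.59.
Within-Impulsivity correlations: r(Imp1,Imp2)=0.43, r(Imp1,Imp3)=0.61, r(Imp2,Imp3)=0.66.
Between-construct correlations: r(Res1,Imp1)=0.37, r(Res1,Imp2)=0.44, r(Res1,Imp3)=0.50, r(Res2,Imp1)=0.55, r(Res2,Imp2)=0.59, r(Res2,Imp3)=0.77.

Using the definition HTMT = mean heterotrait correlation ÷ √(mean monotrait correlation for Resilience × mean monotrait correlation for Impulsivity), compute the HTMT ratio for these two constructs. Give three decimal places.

Between-construct mean = 3.22/6 = 0.5367.
Mean within-Res = 0.59/1 = 0.5900; mean within-Imp = 1.70/3 = 0.5667.
Geometric mean = √(0.5900 × 0.5667) = 0.5782.
HTMT = 0.5367 / 0.5782 = 0.928.

0.928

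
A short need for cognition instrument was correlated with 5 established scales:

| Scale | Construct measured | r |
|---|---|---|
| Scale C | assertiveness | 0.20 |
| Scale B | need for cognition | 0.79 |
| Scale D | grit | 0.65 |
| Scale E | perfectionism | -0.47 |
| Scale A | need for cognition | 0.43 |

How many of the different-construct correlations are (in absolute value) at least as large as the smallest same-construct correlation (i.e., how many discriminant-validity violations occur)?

Convergent (same construct = need for cognition): Scale B, Scale A.
Smallest convergent = 0.43. Discriminant |r|: 0.20, 0.65, 0.47; count ≥ 0.43 → 2.

2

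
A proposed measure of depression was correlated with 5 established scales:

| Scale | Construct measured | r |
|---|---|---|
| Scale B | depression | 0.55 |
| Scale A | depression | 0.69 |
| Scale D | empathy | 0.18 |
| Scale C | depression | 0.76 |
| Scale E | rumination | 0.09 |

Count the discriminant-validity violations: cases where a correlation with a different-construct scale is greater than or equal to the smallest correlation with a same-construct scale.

0

Convergent (same construct = depression): Scale B, Scale A, Scale C.
Smallest convergent = 0.55. Discriminant values: 0.18, 0.09; count ≥ 0.55 → 0.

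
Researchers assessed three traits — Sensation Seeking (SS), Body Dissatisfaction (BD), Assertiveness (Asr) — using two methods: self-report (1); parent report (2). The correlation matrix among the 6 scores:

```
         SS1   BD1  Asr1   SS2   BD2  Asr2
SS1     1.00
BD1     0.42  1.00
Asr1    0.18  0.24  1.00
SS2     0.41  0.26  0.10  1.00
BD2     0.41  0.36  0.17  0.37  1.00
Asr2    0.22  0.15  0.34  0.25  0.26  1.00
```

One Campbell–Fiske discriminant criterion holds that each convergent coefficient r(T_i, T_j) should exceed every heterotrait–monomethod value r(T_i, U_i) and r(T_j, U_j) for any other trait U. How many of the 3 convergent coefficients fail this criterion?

2

Convergent coefficients and their comparison sets:
SS (methods 1·2): 0.41 vs {0.42, 0.37, 0.18, 0.25} → fail.
BD (methods 1·2): 0.36 vs {0.42, 0.37, 0.24, 0.26} → fail.
Asr (methods 1·2): 0.34 vs {0.18, 0.25, 0.24, 0.26} → pass.
2 of 3 fail.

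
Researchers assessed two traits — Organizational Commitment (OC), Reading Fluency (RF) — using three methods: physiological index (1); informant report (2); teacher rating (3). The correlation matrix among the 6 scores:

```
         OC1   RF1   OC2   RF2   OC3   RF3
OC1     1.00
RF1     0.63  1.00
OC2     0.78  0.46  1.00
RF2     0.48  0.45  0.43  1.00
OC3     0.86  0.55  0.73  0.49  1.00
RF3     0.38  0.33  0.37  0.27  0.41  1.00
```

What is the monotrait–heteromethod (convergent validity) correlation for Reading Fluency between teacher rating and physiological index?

0.33

Same trait (RF), different methods: r(RF3, RF1) = 0.33.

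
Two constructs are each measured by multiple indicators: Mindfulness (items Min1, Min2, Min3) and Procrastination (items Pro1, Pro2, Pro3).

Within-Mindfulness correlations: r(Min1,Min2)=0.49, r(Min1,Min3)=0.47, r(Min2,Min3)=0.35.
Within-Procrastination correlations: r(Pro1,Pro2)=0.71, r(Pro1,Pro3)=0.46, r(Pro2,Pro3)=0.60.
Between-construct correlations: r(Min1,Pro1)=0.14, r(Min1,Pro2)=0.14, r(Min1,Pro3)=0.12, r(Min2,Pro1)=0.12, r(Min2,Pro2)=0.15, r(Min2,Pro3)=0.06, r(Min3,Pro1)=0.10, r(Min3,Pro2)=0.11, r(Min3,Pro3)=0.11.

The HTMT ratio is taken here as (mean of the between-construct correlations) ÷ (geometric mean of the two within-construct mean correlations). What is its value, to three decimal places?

Mean between = 1.05/9 = 0.1167.
Mean within-Min = 1.31/3 = 0.4367; mean within-Pro = 1.77/3 = 0.5900.
Geometric mean = √(0.4367 × 0.5900) = 0.5076.
HTMT = 0.1167 / 0.5076 = 0.230.

0.230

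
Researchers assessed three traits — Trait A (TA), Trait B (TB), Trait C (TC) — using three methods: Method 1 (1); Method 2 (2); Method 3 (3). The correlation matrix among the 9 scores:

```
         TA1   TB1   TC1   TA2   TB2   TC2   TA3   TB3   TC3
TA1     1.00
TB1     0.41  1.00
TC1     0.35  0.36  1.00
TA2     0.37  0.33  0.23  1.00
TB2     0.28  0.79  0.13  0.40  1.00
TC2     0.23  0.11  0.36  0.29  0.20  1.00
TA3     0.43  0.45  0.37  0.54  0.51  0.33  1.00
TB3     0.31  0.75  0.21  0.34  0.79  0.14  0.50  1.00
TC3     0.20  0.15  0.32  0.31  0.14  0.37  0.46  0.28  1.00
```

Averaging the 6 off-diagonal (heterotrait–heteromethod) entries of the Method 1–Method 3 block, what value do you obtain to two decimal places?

HTHM values (method 1 × method 3): 0.31, 0.20, 0.45, 0.15, 0.37, 0.21; mean = 1.69/6 = 0.28.

0.28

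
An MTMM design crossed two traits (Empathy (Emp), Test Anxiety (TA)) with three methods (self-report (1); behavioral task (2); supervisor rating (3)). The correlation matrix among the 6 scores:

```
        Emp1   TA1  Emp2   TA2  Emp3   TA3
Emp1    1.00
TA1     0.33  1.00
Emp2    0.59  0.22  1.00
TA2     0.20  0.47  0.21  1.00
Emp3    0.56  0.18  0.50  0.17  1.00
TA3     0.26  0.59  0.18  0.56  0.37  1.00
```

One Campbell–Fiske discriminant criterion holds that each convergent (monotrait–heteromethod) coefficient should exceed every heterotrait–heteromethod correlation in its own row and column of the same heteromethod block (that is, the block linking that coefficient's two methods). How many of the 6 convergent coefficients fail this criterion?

Each convergent coefficient versus the relevant comparison correlations:
Emp (methods 1·2): 0.59 vs {0.20, 0.22} → pass.
Emp (methods 1·3): 0.56 vs {0.26, 0.18} → pass.
Emp (methods 2·3): 0.50 vs {0.18, 0.17} → pass.
TA (methods 1·2): 0.47 vs {0.22, 0.20} → pass.
TA (methods 1·3): 0.59 vs {0.18, 0.26} → pass.
TA (methods 2·3): 0.56 vs {0.17, 0.18} → pass.
0 of 6 fail.

0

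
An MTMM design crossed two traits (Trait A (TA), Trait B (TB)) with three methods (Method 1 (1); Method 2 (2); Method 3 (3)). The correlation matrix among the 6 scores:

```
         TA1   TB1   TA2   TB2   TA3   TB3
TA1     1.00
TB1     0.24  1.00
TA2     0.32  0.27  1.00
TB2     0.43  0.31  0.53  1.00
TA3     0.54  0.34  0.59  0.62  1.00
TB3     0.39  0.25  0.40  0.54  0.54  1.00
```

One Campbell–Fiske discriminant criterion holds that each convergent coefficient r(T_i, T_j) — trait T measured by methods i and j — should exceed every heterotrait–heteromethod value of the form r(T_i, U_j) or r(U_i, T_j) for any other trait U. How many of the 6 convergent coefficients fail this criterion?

5

Checking each validity diagonal entry against its comparison values:
TA (methods 1·2): 0.32 vs {0.43, 0.27} → fail.
TA (methods 1·3): 0.54 vs {0.39, 0.34} → pass.
TA (methods 2·3): 0.59 vs {0.40, 0.62} → fail.
TB (methods 1·2): 0.31 vs {0.27, 0.43} → fail.
TB (methods 1·3): 0.25 vs {0.34, 0.39} → fail.
TB (methods 2·3): 0.54 vs {0.62, 0.40} → fail.
5 of 6 fail.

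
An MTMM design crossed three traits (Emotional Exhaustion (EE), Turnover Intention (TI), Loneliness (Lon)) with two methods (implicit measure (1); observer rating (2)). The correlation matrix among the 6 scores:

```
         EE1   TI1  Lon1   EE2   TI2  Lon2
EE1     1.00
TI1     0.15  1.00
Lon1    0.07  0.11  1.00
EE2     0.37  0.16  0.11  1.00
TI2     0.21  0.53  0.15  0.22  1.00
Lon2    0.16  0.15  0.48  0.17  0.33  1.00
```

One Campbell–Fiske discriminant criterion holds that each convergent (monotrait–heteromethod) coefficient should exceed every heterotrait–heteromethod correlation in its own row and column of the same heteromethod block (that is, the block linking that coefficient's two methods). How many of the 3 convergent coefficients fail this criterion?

0

Checking each validity diagonal entry against its comparison values:
EE (methods 1·2): 0.37 vs {0.21, 0.16, 0.16, 0.11} → pass.
TI (methods 1·2): 0.53 vs {0.16, 0.21, 0.15, 0.15} → pass.
Lon (methods 1·2): 0.48 vs {0.11, 0.16, 0.15, 0.15} → pass.
0 of 3 fail.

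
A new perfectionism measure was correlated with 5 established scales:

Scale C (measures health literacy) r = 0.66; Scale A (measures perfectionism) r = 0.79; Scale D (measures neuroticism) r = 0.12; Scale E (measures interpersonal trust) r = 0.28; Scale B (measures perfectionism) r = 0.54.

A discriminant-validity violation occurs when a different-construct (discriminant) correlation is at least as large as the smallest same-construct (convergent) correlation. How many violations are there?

Convergent (same construct = perfectionism): Scale A, Scale B.
Smallest convergent = 0.54. Discriminant values: 0.66, 0.12, 0.28; count ≥ 0.54 → 1.

1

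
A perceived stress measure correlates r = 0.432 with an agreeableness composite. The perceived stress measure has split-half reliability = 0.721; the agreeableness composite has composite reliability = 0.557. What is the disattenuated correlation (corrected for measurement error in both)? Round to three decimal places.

0.682

r_true = r_obs / √(r_xx · r_yy) = 0.432 / √(0.721 × 0.557) = 0.432 / √0.401597 = 0.432 / 0.6337 ≈ 0.682.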